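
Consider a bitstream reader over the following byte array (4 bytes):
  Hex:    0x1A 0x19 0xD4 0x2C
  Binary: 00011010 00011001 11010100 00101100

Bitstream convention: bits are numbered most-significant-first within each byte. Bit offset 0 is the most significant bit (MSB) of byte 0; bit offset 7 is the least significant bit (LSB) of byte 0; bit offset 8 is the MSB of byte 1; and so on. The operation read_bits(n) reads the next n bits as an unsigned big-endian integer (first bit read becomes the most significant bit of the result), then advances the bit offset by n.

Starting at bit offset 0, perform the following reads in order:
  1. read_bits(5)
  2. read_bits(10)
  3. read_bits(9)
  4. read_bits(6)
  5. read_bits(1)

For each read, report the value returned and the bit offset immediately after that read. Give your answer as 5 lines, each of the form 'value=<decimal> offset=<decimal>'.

Read 1: bits[0:5] width=5 -> value=3 (bin 00011); offset now 5 = byte 0 bit 5; 27 bits remain
Read 2: bits[5:15] width=10 -> value=268 (bin 0100001100); offset now 15 = byte 1 bit 7; 17 bits remain
Read 3: bits[15:24] width=9 -> value=468 (bin 111010100); offset now 24 = byte 3 bit 0; 8 bits remain
Read 4: bits[24:30] width=6 -> value=11 (bin 001011); offset now 30 = byte 3 bit 6; 2 bits remain
Read 5: bits[30:31] width=1 -> value=0 (bin 0); offset now 31 = byte 3 bit 7; 1 bits remain

Answer: value=3 offset=5
value=268 offset=15
value=468 offset=24
value=11 offset=30
value=0 offset=31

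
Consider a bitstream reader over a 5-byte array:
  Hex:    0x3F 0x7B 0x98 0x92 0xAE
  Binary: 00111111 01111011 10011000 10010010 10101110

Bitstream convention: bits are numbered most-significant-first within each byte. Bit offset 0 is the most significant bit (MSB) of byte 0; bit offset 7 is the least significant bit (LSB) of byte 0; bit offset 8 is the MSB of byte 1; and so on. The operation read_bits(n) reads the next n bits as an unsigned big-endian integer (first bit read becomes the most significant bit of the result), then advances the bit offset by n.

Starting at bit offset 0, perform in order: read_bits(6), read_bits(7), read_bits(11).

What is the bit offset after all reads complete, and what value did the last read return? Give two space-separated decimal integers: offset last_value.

Read 1: bits[0:6] width=6 -> value=15 (bin 001111); offset now 6 = byte 0 bit 6; 34 bits remain
Read 2: bits[6:13] width=7 -> value=111 (bin 1101111); offset now 13 = byte 1 bit 5; 27 bits remain
Read 3: bits[13:24] width=11 -> value=920 (bin 01110011000); offset now 24 = byte 3 bit 0; 16 bits remain

Answer: 24 920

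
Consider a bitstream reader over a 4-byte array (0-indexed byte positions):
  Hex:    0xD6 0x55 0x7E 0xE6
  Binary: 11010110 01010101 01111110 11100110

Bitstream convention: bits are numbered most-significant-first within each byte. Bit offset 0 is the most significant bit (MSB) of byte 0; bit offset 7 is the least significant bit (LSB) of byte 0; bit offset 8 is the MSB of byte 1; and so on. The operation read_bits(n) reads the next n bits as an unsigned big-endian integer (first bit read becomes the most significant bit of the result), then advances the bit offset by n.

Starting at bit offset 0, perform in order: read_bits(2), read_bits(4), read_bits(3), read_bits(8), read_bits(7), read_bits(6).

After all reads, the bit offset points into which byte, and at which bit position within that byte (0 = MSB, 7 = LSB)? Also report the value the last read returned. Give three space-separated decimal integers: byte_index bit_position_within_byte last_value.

Answer: 3 6 57

Derivation:
Read 1: bits[0:2] width=2 -> value=3 (bin 11); offset now 2 = byte 0 bit 2; 30 bits remain
Read 2: bits[2:6] width=4 -> value=5 (bin 0101); offset now 6 = byte 0 bit 6; 26 bits remain
Read 3: bits[6:9] width=3 -> value=4 (bin 100); offset now 9 = byte 1 bit 1; 23 bits remain
Read 4: bits[9:17] width=8 -> value=170 (bin 10101010); offset now 17 = byte 2 bit 1; 15 bits remain
Read 5: bits[17:24] width=7 -> value=126 (bin 1111110); offset now 24 = byte 3 bit 0; 8 bits remain
Read 6: bits[24:30] width=6 -> value=57 (bin 111001); offset now 30 = byte 3 bit 6; 2 bits remain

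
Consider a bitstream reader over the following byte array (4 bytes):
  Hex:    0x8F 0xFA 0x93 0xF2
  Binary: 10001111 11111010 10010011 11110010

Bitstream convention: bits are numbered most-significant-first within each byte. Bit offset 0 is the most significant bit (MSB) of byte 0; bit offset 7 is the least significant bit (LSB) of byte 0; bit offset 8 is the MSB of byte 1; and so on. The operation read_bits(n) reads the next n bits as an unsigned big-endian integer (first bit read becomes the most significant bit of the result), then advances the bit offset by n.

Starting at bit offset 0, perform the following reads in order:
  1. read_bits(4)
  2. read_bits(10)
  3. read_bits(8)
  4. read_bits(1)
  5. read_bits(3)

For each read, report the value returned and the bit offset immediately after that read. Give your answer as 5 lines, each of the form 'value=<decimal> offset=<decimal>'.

Answer: value=8 offset=4
value=1022 offset=14
value=164 offset=22
value=1 offset=23
value=7 offset=26

Derivation:
Read 1: bits[0:4] width=4 -> value=8 (bin 1000); offset now 4 = byte 0 bit 4; 28 bits remain
Read 2: bits[4:14] width=10 -> value=1022 (bin 1111111110); offset now 14 = byte 1 bit 6; 18 bits remain
Read 3: bits[14:22] width=8 -> value=164 (bin 10100100); offset now 22 = byte 2 bit 6; 10 bits remain
Read 4: bits[22:23] width=1 -> value=1 (bin 1); offset now 23 = byte 2 bit 7; 9 bits remain
Read 5: bits[23:26] width=3 -> value=7 (bin 111); offset now 26 = byte 3 bit 2; 6 bits remain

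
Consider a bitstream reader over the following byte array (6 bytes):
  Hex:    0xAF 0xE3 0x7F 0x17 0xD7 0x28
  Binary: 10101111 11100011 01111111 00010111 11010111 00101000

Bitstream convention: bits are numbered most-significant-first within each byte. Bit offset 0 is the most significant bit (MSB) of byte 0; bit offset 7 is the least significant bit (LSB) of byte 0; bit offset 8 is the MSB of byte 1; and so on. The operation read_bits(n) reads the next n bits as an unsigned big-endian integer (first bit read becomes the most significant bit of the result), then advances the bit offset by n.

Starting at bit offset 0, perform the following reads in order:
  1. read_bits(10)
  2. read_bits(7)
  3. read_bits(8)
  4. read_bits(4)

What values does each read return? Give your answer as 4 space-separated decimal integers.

Answer: 703 70 254 2

Derivation:
Read 1: bits[0:10] width=10 -> value=703 (bin 1010111111); offset now 10 = byte 1 bit 2; 38 bits remain
Read 2: bits[10:17] width=7 -> value=70 (bin 1000110); offset now 17 = byte 2 bit 1; 31 bits remain
Read 3: bits[17:25] width=8 -> value=254 (bin 11111110); offset now 25 = byte 3 bit 1; 23 bits remain
Read 4: bits[25:29] width=4 -> value=2 (bin 0010); offset now 29 = byte 3 bit 5; 19 bits remain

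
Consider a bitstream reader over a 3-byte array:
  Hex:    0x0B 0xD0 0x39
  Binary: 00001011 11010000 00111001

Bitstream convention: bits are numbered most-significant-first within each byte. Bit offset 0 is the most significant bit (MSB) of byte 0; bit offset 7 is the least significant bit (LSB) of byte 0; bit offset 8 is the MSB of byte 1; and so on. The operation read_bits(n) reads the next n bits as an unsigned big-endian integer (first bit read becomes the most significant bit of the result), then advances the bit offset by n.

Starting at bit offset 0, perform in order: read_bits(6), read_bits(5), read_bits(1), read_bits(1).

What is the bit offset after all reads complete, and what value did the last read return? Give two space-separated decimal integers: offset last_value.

Read 1: bits[0:6] width=6 -> value=2 (bin 000010); offset now 6 = byte 0 bit 6; 18 bits remain
Read 2: bits[6:11] width=5 -> value=30 (bin 11110); offset now 11 = byte 1 bit 3; 13 bits remain
Read 3: bits[11:12] width=1 -> value=1 (bin 1); offset now 12 = byte 1 bit 4; 12 bits remain
Read 4: bits[12:13] width=1 -> value=0 (bin 0); offset now 13 = byte 1 bit 5; 11 bits remain

Answer: 13 0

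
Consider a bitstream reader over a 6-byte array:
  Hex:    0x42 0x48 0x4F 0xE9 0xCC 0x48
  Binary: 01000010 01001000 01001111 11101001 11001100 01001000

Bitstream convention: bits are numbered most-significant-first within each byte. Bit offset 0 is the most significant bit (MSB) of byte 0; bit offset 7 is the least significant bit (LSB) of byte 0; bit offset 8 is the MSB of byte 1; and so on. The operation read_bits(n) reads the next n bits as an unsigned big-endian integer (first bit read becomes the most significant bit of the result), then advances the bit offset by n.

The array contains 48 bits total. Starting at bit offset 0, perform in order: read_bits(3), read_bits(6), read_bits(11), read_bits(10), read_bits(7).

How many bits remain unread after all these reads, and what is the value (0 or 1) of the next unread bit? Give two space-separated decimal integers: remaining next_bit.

Read 1: bits[0:3] width=3 -> value=2 (bin 010); offset now 3 = byte 0 bit 3; 45 bits remain
Read 2: bits[3:9] width=6 -> value=4 (bin 000100); offset now 9 = byte 1 bit 1; 39 bits remain
Read 3: bits[9:20] width=11 -> value=1156 (bin 10010000100); offset now 20 = byte 2 bit 4; 28 bits remain
Read 4: bits[20:30] width=10 -> value=1018 (bin 1111111010); offset now 30 = byte 3 bit 6; 18 bits remain
Read 5: bits[30:37] width=7 -> value=57 (bin 0111001); offset now 37 = byte 4 bit 5; 11 bits remain

Answer: 11 1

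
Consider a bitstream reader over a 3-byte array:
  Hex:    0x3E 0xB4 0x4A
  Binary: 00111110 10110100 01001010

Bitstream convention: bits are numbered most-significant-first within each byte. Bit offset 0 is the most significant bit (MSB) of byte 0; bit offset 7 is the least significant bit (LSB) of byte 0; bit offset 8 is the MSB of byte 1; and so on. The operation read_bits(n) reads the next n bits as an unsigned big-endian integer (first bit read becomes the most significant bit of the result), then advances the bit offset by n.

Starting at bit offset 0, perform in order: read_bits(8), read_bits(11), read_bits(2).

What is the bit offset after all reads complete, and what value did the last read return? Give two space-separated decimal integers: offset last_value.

Answer: 21 1

Derivation:
Read 1: bits[0:8] width=8 -> value=62 (bin 00111110); offset now 8 = byte 1 bit 0; 16 bits remain
Read 2: bits[8:19] width=11 -> value=1442 (bin 10110100010); offset now 19 = byte 2 bit 3; 5 bits remain
Read 3: bits[19:21] width=2 -> value=1 (bin 01); offset now 21 = byte 2 bit 5; 3 bits remain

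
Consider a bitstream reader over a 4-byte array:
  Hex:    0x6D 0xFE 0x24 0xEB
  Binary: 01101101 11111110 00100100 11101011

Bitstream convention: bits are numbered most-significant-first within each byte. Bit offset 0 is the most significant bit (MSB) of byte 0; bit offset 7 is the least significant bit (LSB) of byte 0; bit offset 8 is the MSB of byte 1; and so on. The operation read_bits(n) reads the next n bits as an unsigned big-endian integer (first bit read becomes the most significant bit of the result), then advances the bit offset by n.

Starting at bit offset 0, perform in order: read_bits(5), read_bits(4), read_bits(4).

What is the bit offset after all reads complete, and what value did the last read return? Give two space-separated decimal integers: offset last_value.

Read 1: bits[0:5] width=5 -> value=13 (bin 01101); offset now 5 = byte 0 bit 5; 27 bits remain
Read 2: bits[5:9] width=4 -> value=11 (bin 1011); offset now 9 = byte 1 bit 1; 23 bits remain
Read 3: bits[9:13] width=4 -> value=15 (bin 1111); offset now 13 = byte 1 bit 5; 19 bits remain

Answer: 13 15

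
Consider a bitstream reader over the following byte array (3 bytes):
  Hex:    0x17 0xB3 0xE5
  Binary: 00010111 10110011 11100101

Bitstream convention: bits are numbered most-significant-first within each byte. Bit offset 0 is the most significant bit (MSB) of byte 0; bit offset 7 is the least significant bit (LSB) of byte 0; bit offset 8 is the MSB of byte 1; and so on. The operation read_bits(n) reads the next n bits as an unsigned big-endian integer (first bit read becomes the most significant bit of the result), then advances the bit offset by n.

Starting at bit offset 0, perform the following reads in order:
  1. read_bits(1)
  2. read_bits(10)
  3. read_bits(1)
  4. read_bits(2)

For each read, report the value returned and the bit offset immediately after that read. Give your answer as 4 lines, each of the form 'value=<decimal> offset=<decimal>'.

Read 1: bits[0:1] width=1 -> value=0 (bin 0); offset now 1 = byte 0 bit 1; 23 bits remain
Read 2: bits[1:11] width=10 -> value=189 (bin 0010111101); offset now 11 = byte 1 bit 3; 13 bits remain
Read 3: bits[11:12] width=1 -> value=1 (bin 1); offset now 12 = byte 1 bit 4; 12 bits remain
Read 4: bits[12:14] width=2 -> value=0 (bin 00); offset now 14 = byte 1 bit 6; 10 bits remain

Answer: value=0 offset=1
value=189 offset=11
value=1 offset=12
value=0 offset=14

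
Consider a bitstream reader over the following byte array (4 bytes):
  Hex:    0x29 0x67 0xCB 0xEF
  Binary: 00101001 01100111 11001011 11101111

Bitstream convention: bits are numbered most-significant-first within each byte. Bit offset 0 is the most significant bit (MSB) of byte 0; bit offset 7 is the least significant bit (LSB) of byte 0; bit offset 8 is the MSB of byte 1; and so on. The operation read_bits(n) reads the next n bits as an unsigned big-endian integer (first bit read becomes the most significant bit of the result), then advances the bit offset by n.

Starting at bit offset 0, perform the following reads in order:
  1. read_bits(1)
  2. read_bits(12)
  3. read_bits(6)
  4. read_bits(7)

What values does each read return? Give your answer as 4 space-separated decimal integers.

Answer: 0 1324 62 47

Derivation:
Read 1: bits[0:1] width=1 -> value=0 (bin 0); offset now 1 = byte 0 bit 1; 31 bits remain
Read 2: bits[1:13] width=12 -> value=1324 (bin 010100101100); offset now 13 = byte 1 bit 5; 19 bits remain
Read 3: bits[13:19] width=6 -> value=62 (bin 111110); offset now 19 = byte 2 bit 3; 13 bits remain
Read 4: bits[19:26] width=7 -> value=47 (bin 0101111); offset now 26 = byte 3 bit 2; 6 bits remain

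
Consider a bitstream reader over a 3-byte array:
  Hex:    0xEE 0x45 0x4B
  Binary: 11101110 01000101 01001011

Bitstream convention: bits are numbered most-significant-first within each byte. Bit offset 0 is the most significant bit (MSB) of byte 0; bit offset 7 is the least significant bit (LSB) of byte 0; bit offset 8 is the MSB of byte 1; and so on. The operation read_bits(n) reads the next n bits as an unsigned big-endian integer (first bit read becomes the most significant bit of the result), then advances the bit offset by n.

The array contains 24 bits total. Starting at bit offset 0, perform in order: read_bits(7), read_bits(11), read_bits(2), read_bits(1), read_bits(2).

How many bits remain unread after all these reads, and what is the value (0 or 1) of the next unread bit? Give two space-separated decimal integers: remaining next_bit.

Answer: 1 1

Derivation:
Read 1: bits[0:7] width=7 -> value=119 (bin 1110111); offset now 7 = byte 0 bit 7; 17 bits remain
Read 2: bits[7:18] width=11 -> value=277 (bin 00100010101); offset now 18 = byte 2 bit 2; 6 bits remain
Read 3: bits[18:20] width=2 -> value=0 (bin 00); offset now 20 = byte 2 bit 4; 4 bits remain
Read 4: bits[20:21] width=1 -> value=1 (bin 1); offset now 21 = byte 2 bit 5; 3 bits remain
Read 5: bits[21:23] width=2 -> value=1 (bin 01); offset now 23 = byte 2 bit 7; 1 bits remain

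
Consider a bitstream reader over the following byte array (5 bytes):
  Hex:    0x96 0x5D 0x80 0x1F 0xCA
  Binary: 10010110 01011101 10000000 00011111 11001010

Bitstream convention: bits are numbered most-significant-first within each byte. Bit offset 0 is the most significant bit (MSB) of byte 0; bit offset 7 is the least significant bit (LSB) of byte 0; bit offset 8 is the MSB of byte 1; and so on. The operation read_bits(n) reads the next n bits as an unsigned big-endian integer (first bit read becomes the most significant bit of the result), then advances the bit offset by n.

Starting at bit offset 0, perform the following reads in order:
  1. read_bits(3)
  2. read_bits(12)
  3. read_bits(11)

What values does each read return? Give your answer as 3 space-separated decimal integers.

Answer: 4 2862 1536

Derivation:
Read 1: bits[0:3] width=3 -> value=4 (bin 100); offset now 3 = byte 0 bit 3; 37 bits remain
Read 2: bits[3:15] width=12 -> value=2862 (bin 101100101110); offset now 15 = byte 1 bit 7; 25 bits remain
Read 3: bits[15:26] width=11 -> value=1536 (bin 11000000000); offset now 26 = byte 3 bit 2; 14 bits remain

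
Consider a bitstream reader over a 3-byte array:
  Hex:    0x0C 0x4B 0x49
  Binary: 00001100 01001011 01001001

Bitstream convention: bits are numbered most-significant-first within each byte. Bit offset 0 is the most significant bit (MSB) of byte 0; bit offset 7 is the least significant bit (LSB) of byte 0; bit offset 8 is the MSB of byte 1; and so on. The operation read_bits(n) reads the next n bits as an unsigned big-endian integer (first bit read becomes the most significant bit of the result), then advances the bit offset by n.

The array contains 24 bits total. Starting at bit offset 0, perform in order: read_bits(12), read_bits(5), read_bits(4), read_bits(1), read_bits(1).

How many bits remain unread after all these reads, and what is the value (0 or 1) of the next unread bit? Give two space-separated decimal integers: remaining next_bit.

Answer: 1 1

Derivation:
Read 1: bits[0:12] width=12 -> value=196 (bin 000011000100); offset now 12 = byte 1 bit 4; 12 bits remain
Read 2: bits[12:17] width=5 -> value=22 (bin 10110); offset now 17 = byte 2 bit 1; 7 bits remain
Read 3: bits[17:21] width=4 -> value=9 (bin 1001); offset now 21 = byte 2 bit 5; 3 bits remain
Read 4: bits[21:22] width=1 -> value=0 (bin 0); offset now 22 = byte 2 bit 6; 2 bits remain
Read 5: bits[22:23] width=1 -> value=0 (bin 0); offset now 23 = byte 2 bit 7; 1 bits remain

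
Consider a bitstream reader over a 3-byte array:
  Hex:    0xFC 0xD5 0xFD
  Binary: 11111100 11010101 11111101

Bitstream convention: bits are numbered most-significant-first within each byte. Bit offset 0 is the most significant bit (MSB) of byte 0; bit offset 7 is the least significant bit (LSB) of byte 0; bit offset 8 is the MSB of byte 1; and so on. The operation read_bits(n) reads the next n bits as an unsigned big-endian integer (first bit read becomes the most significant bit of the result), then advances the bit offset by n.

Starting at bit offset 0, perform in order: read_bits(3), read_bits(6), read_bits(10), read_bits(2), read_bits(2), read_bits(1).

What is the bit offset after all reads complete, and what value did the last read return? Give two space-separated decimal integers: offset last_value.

Answer: 24 1

Derivation:
Read 1: bits[0:3] width=3 -> value=7 (bin 111); offset now 3 = byte 0 bit 3; 21 bits remain
Read 2: bits[3:9] width=6 -> value=57 (bin 111001); offset now 9 = byte 1 bit 1; 15 bits remain
Read 3: bits[9:19] width=10 -> value=687 (bin 1010101111); offset now 19 = byte 2 bit 3; 5 bits remain
Read 4: bits[19:21] width=2 -> value=3 (bin 11); offset now 21 = byte 2 bit 5; 3 bits remain
Read 5: bits[21:23] width=2 -> value=2 (bin 10); offset now 23 = byte 2 bit 7; 1 bits remain
Read 6: bits[23:24] width=1 -> value=1 (bin 1); offset now 24 = byte 3 bit 0; 0 bits remain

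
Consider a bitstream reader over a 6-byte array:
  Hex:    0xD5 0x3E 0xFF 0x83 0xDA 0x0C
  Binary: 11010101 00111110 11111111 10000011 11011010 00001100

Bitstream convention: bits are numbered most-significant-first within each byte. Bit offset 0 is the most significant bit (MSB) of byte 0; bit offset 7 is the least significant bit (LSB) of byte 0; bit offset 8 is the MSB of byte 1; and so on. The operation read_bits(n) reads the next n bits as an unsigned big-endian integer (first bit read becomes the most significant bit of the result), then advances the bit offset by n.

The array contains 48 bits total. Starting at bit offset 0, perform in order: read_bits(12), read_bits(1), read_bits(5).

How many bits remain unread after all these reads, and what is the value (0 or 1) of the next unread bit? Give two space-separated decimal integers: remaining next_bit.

Read 1: bits[0:12] width=12 -> value=3411 (bin 110101010011); offset now 12 = byte 1 bit 4; 36 bits remain
Read 2: bits[12:13] width=1 -> value=1 (bin 1); offset now 13 = byte 1 bit 5; 35 bits remain
Read 3: bits[13:18] width=5 -> value=27 (bin 11011); offset now 18 = byte 2 bit 2; 30 bits remain

Answer: 30 1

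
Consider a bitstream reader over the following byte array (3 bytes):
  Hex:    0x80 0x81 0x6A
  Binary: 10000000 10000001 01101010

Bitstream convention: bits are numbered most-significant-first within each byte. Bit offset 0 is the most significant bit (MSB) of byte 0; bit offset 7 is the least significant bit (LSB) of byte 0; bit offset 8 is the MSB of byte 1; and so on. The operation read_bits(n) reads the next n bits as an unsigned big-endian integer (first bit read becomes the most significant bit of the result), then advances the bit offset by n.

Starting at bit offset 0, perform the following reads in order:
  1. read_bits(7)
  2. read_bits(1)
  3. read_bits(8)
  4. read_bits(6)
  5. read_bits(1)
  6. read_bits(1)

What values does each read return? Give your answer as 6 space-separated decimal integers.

Read 1: bits[0:7] width=7 -> value=64 (bin 1000000); offset now 7 = byte 0 bit 7; 17 bits remain
Read 2: bits[7:8] width=1 -> value=0 (bin 0); offset now 8 = byte 1 bit 0; 16 bits remain
Read 3: bits[8:16] width=8 -> value=129 (bin 10000001); offset now 16 = byte 2 bit 0; 8 bits remain
Read 4: bits[16:22] width=6 -> value=26 (bin 011010); offset now 22 = byte 2 bit 6; 2 bits remain
Read 5: bits[22:23] width=1 -> value=1 (bin 1); offset now 23 = byte 2 bit 7; 1 bits remain
Read 6: bits[23:24] width=1 -> value=0 (bin 0); offset now 24 = byte 3 bit 0; 0 bits remain

Answer: 64 0 129 26 1 0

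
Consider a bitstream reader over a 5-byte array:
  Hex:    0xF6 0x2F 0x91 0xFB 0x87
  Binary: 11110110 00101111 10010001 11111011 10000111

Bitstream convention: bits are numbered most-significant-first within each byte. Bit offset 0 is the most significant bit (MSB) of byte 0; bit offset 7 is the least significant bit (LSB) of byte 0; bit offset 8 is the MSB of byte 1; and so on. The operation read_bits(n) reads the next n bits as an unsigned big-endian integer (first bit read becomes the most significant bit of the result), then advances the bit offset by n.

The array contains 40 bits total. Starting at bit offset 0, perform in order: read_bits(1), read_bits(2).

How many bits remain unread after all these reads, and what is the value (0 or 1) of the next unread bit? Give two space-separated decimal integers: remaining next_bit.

Answer: 37 1

Derivation:
Read 1: bits[0:1] width=1 -> value=1 (bin 1); offset now 1 = byte 0 bit 1; 39 bits remain
Read 2: bits[1:3] width=2 -> value=3 (bin 11); offset now 3 = byte 0 bit 3; 37 bits remain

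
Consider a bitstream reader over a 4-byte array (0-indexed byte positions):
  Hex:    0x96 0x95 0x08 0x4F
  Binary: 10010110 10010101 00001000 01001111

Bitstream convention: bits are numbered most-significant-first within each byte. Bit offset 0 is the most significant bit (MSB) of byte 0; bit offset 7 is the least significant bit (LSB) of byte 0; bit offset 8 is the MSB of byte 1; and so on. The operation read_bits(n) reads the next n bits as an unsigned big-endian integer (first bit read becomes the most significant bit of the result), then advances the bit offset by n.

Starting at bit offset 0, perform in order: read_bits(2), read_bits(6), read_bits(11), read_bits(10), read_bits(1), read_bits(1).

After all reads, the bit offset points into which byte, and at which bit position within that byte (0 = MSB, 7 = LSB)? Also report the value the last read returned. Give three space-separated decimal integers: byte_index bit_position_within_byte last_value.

Read 1: bits[0:2] width=2 -> value=2 (bin 10); offset now 2 = byte 0 bit 2; 30 bits remain
Read 2: bits[2:8] width=6 -> value=22 (bin 010110); offset now 8 = byte 1 bit 0; 24 bits remain
Read 3: bits[8:19] width=11 -> value=1192 (bin 10010101000); offset now 19 = byte 2 bit 3; 13 bits remain
Read 4: bits[19:29] width=10 -> value=265 (bin 0100001001); offset now 29 = byte 3 bit 5; 3 bits remain
Read 5: bits[29:30] width=1 -> value=1 (bin 1); offset now 30 = byte 3 bit 6; 2 bits remain
Read 6: bits[30:31] width=1 -> value=1 (bin 1); offset now 31 = byte 3 bit 7; 1 bits remain

Answer: 3 7 1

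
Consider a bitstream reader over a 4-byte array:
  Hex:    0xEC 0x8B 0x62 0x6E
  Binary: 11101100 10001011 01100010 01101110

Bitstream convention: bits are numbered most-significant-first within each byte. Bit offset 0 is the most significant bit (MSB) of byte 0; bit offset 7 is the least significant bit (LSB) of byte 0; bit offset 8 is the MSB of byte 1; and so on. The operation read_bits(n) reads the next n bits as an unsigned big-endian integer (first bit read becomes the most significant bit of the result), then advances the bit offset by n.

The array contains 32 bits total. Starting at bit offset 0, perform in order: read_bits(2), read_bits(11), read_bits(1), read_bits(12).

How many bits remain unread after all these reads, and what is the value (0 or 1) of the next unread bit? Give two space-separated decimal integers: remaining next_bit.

Answer: 6 1

Derivation:
Read 1: bits[0:2] width=2 -> value=3 (bin 11); offset now 2 = byte 0 bit 2; 30 bits remain
Read 2: bits[2:13] width=11 -> value=1425 (bin 10110010001); offset now 13 = byte 1 bit 5; 19 bits remain
Read 3: bits[13:14] width=1 -> value=0 (bin 0); offset now 14 = byte 1 bit 6; 18 bits remain
Read 4: bits[14:26] width=12 -> value=3465 (bin 110110001001); offset now 26 = byte 3 bit 2; 6 bits remain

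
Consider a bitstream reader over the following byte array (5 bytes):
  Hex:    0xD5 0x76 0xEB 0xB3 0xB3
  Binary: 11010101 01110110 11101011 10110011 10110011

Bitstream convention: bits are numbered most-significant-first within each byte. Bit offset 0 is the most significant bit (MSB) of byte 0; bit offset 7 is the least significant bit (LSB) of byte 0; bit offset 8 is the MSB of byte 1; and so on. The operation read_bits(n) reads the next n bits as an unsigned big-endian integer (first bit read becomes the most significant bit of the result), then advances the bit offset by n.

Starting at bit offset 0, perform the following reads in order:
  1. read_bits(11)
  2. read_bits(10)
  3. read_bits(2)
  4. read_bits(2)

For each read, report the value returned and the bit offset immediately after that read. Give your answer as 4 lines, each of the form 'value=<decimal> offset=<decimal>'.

Read 1: bits[0:11] width=11 -> value=1707 (bin 11010101011); offset now 11 = byte 1 bit 3; 29 bits remain
Read 2: bits[11:21] width=10 -> value=733 (bin 1011011101); offset now 21 = byte 2 bit 5; 19 bits remain
Read 3: bits[21:23] width=2 -> value=1 (bin 01); offset now 23 = byte 2 bit 7; 17 bits remain
Read 4: bits[23:25] width=2 -> value=3 (bin 11); offset now 25 = byte 3 bit 1; 15 bits remain

Answer: value=1707 offset=11
value=733 offset=21
value=1 offset=23
value=3 offset=25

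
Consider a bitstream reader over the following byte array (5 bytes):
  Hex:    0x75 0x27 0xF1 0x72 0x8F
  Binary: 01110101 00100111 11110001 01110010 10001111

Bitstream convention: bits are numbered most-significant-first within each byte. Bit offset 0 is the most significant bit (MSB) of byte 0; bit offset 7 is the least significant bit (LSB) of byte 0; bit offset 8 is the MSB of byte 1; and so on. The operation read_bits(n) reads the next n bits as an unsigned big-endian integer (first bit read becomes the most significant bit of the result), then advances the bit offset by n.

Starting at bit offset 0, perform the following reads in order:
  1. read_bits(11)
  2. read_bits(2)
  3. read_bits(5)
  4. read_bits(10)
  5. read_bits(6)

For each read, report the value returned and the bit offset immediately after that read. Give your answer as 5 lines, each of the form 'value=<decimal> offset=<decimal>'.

Read 1: bits[0:11] width=11 -> value=937 (bin 01110101001); offset now 11 = byte 1 bit 3; 29 bits remain
Read 2: bits[11:13] width=2 -> value=0 (bin 00); offset now 13 = byte 1 bit 5; 27 bits remain
Read 3: bits[13:18] width=5 -> value=31 (bin 11111); offset now 18 = byte 2 bit 2; 22 bits remain
Read 4: bits[18:28] width=10 -> value=791 (bin 1100010111); offset now 28 = byte 3 bit 4; 12 bits remain
Read 5: bits[28:34] width=6 -> value=10 (bin 001010); offset now 34 = byte 4 bit 2; 6 bits remain

Answer: value=937 offset=11
value=0 offset=13
value=31 offset=18
value=791 offset=28
value=10 offset=34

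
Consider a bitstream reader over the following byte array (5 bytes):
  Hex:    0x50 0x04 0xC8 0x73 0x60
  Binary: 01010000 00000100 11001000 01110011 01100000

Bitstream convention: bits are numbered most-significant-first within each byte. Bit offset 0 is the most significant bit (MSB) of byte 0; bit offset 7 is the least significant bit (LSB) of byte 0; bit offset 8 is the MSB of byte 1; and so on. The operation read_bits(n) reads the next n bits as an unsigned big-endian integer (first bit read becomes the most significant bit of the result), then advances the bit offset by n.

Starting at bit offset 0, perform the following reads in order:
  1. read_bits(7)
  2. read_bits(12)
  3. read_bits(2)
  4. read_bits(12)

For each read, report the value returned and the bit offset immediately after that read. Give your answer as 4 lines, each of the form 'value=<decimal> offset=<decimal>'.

Answer: value=40 offset=7
value=38 offset=19
value=1 offset=21
value=230 offset=33

Derivation:
Read 1: bits[0:7] width=7 -> value=40 (bin 0101000); offset now 7 = byte 0 bit 7; 33 bits remain
Read 2: bits[7:19] width=12 -> value=38 (bin 000000100110); offset now 19 = byte 2 bit 3; 21 bits remain
Read 3: bits[19:21] width=2 -> value=1 (bin 01); offset now 21 = byte 2 bit 5; 19 bits remain
Read 4: bits[21:33] width=12 -> value=230 (bin 000011100110); offset now 33 = byte 4 bit 1; 7 bits remain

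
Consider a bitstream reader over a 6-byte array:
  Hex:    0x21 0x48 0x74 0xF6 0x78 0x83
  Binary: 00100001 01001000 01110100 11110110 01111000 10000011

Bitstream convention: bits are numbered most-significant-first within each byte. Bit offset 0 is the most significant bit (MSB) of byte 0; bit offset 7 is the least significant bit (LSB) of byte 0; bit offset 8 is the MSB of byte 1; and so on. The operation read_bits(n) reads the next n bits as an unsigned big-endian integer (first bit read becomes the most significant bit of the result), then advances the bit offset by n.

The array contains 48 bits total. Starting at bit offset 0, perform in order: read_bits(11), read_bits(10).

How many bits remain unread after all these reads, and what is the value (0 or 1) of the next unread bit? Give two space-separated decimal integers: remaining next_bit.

Read 1: bits[0:11] width=11 -> value=266 (bin 00100001010); offset now 11 = byte 1 bit 3; 37 bits remain
Read 2: bits[11:21] width=10 -> value=270 (bin 0100001110); offset now 21 = byte 2 bit 5; 27 bits remain

Answer: 27 1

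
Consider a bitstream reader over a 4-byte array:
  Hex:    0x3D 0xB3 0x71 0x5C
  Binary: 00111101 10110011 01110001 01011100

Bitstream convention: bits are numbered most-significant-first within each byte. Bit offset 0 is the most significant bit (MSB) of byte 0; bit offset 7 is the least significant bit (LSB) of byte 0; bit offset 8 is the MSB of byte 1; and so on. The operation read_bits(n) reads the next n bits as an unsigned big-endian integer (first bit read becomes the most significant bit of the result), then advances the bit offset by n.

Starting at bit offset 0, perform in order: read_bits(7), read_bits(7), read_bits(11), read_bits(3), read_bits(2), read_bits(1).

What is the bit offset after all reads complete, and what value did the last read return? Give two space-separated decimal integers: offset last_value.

Answer: 31 0

Derivation:
Read 1: bits[0:7] width=7 -> value=30 (bin 0011110); offset now 7 = byte 0 bit 7; 25 bits remain
Read 2: bits[7:14] width=7 -> value=108 (bin 1101100); offset now 14 = byte 1 bit 6; 18 bits remain
Read 3: bits[14:25] width=11 -> value=1762 (bin 11011100010); offset now 25 = byte 3 bit 1; 7 bits remain
Read 4: bits[25:28] width=3 -> value=5 (bin 101); offset now 28 = byte 3 bit 4; 4 bits remain
Read 5: bits[28:30] width=2 -> value=3 (bin 11); offset now 30 = byte 3 bit 6; 2 bits remain
Read 6: bits[30:31] width=1 -> value=0 (bin 0); offset now 31 = byte 3 bit 7; 1 bits remain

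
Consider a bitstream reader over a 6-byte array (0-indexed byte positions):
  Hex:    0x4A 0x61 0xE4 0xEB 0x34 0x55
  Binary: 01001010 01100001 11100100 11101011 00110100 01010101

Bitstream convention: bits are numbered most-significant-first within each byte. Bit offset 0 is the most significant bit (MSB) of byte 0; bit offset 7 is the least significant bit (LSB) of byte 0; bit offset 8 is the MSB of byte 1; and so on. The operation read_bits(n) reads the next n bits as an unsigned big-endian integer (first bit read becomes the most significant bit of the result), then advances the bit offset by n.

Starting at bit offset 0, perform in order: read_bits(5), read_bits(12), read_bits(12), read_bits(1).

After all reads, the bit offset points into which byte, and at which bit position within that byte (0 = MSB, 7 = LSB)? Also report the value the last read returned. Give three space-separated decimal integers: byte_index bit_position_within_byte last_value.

Read 1: bits[0:5] width=5 -> value=9 (bin 01001); offset now 5 = byte 0 bit 5; 43 bits remain
Read 2: bits[5:17] width=12 -> value=1219 (bin 010011000011); offset now 17 = byte 2 bit 1; 31 bits remain
Read 3: bits[17:29] width=12 -> value=3229 (bin 110010011101); offset now 29 = byte 3 bit 5; 19 bits remain
Read 4: bits[29:30] width=1 -> value=0 (bin 0); offset now 30 = byte 3 bit 6; 18 bits remain

Answer: 3 6 0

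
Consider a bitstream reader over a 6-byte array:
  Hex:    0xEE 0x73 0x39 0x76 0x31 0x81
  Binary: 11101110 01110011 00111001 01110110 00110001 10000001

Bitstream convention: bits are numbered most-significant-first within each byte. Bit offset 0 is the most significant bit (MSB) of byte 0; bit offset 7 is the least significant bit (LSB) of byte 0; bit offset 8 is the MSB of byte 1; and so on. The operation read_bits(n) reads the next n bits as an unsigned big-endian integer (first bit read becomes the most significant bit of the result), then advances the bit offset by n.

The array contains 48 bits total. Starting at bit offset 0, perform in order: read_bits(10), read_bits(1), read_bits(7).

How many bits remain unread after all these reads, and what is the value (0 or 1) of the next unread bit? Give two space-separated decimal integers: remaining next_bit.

Answer: 30 1

Derivation:
Read 1: bits[0:10] width=10 -> value=953 (bin 1110111001); offset now 10 = byte 1 bit 2; 38 bits remain
Read 2: bits[10:11] width=1 -> value=1 (bin 1); offset now 11 = byte 1 bit 3; 37 bits remain
Read 3: bits[11:18] width=7 -> value=76 (bin 1001100); offset now 18 = byte 2 bit 2; 30 bits remain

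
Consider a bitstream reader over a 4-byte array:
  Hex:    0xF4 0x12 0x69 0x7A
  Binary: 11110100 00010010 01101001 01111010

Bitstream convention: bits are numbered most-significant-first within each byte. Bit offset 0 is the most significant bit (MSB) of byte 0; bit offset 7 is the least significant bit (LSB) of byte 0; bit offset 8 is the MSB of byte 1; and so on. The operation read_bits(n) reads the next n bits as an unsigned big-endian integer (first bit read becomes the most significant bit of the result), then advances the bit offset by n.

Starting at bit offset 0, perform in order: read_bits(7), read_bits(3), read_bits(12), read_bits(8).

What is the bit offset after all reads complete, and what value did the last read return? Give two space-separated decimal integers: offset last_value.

Answer: 30 94

Derivation:
Read 1: bits[0:7] width=7 -> value=122 (bin 1111010); offset now 7 = byte 0 bit 7; 25 bits remain
Read 2: bits[7:10] width=3 -> value=0 (bin 000); offset now 10 = byte 1 bit 2; 22 bits remain
Read 3: bits[10:22] width=12 -> value=1178 (bin 010010011010); offset now 22 = byte 2 bit 6; 10 bits remain
Read 4: bits[22:30] width=8 -> value=94 (bin 01011110); offset now 30 = byte 3 bit 6; 2 bits remain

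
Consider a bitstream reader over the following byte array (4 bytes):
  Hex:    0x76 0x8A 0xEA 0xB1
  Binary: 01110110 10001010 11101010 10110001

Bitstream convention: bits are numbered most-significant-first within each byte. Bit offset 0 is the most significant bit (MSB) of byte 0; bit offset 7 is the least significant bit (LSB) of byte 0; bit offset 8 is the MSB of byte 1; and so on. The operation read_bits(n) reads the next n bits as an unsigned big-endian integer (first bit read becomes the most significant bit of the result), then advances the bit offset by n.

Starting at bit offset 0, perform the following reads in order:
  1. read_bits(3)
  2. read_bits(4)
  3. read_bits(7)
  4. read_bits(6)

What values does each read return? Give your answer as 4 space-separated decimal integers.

Answer: 3 11 34 46

Derivation:
Read 1: bits[0:3] width=3 -> value=3 (bin 011); offset now 3 = byte 0 bit 3; 29 bits remain
Read 2: bits[3:7] width=4 -> value=11 (bin 1011); offset now 7 = byte 0 bit 7; 25 bits remain
Read 3: bits[7:14] width=7 -> value=34 (bin 0100010); offset now 14 = byte 1 bit 6; 18 bits remain
Read 4: bits[14:20] width=6 -> value=46 (bin 101110); offset now 20 = byte 2 bit 4; 12 bits remain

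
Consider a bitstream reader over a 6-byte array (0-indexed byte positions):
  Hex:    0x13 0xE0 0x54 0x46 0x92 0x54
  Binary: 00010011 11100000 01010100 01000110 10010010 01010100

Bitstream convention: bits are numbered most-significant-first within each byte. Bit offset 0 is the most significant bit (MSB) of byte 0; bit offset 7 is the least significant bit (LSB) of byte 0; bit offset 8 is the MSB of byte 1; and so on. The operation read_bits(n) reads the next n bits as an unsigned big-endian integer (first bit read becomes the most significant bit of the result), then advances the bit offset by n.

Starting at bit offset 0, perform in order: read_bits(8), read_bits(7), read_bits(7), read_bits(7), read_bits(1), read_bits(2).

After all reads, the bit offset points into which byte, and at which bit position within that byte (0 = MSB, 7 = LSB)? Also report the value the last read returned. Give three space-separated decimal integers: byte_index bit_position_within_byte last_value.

Read 1: bits[0:8] width=8 -> value=19 (bin 00010011); offset now 8 = byte 1 bit 0; 40 bits remain
Read 2: bits[8:15] width=7 -> value=112 (bin 1110000); offset now 15 = byte 1 bit 7; 33 bits remain
Read 3: bits[15:22] width=7 -> value=21 (bin 0010101); offset now 22 = byte 2 bit 6; 26 bits remain
Read 4: bits[22:29] width=7 -> value=8 (bin 0001000); offset now 29 = byte 3 bit 5; 19 bits remain
Read 5: bits[29:30] width=1 -> value=1 (bin 1); offset now 30 = byte 3 bit 6; 18 bits remain
Read 6: bits[30:32] width=2 -> value=2 (bin 10); offset now 32 = byte 4 bit 0; 16 bits remain

Answer: 4 0 2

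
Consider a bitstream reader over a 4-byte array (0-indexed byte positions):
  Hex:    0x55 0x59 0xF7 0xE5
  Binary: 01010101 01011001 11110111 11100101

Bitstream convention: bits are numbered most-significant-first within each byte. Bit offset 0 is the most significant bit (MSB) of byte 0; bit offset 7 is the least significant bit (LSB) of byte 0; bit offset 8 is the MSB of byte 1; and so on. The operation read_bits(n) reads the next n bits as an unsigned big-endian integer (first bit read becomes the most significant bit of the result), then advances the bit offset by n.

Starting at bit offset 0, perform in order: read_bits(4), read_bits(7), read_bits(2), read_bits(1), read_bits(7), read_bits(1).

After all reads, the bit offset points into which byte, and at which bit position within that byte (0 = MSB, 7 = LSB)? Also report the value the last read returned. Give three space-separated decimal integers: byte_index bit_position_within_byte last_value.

Read 1: bits[0:4] width=4 -> value=5 (bin 0101); offset now 4 = byte 0 bit 4; 28 bits remain
Read 2: bits[4:11] width=7 -> value=42 (bin 0101010); offset now 11 = byte 1 bit 3; 21 bits remain
Read 3: bits[11:13] width=2 -> value=3 (bin 11); offset now 13 = byte 1 bit 5; 19 bits remain
Read 4: bits[13:14] width=1 -> value=0 (bin 0); offset now 14 = byte 1 bit 6; 18 bits remain
Read 5: bits[14:21] width=7 -> value=62 (bin 0111110); offset now 21 = byte 2 bit 5; 11 bits remain
Read 6: bits[21:22] width=1 -> value=1 (bin 1); offset now 22 = byte 2 bit 6; 10 bits remain

Answer: 2 6 1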